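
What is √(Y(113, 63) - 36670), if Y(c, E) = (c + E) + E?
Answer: I*√36431 ≈ 190.87*I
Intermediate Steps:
Y(c, E) = c + 2*E (Y(c, E) = (E + c) + E = c + 2*E)
√(Y(113, 63) - 36670) = √((113 + 2*63) - 36670) = √((113 + 126) - 36670) = √(239 - 36670) = √(-36431) = I*√36431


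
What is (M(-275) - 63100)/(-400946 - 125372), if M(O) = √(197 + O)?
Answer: 31550/263159 - I*√78/526318 ≈ 0.11989 - 1.678e-5*I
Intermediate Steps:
(M(-275) - 63100)/(-400946 - 125372) = (√(197 - 275) - 63100)/(-400946 - 125372) = (√(-78) - 63100)/(-526318) = (I*√78 - 63100)*(-1/526318) = (-63100 + I*√78)*(-1/526318) = 31550/263159 - I*√78/526318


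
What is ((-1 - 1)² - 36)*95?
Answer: -3040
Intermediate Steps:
((-1 - 1)² - 36)*95 = ((-2)² - 36)*95 = (4 - 36)*95 = -32*95 = -3040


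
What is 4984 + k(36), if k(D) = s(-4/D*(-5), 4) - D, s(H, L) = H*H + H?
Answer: 400858/81 ≈ 4948.9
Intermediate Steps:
s(H, L) = H + H² (s(H, L) = H² + H = H + H²)
k(D) = -D + 20*(1 + 20/D)/D (k(D) = (-4/D*(-5))*(1 - 4/D*(-5)) - D = (20/D)*(1 + 20/D) - D = 20*(1 + 20/D)/D - D = -D + 20*(1 + 20/D)/D)
4984 + k(36) = 4984 + (-1*36 + 20/36 + 400/36²) = 4984 + (-36 + 20*(1/36) + 400*(1/1296)) = 4984 + (-36 + 5/9 + 25/81) = 4984 - 2846/81 = 400858/81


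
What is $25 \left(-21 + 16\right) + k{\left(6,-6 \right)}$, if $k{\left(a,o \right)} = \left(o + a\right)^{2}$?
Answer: $-125$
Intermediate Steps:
$k{\left(a,o \right)} = \left(a + o\right)^{2}$
$25 \left(-21 + 16\right) + k{\left(6,-6 \right)} = 25 \left(-21 + 16\right) + \left(6 - 6\right)^{2} = 25 \left(-5\right) + 0^{2} = -125 + 0 = -125$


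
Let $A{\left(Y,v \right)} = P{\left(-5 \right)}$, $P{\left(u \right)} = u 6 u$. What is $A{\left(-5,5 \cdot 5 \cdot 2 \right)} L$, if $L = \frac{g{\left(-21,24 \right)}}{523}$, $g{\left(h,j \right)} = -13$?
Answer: $- \frac{1950}{523} \approx -3.7285$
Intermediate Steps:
$P{\left(u \right)} = 6 u^{2}$ ($P{\left(u \right)} = 6 u u = 6 u^{2}$)
$A{\left(Y,v \right)} = 150$ ($A{\left(Y,v \right)} = 6 \left(-5\right)^{2} = 6 \cdot 25 = 150$)
$L = - \frac{13}{523} \approx -0.024857$
$A{\left(-5,5 \cdot 5 \cdot 2 \right)} L = 150 \left(- \frac{13}{523}\right) = - \frac{1950}{523}$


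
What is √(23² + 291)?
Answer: 2*√205 ≈ 28.636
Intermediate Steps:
√(23² + 291) = √(529 + 291) = √820 = 2*√205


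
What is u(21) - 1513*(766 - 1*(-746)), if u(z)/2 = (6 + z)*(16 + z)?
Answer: -2285658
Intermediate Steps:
u(z) = 2*(6 + z)*(16 + z) (u(z) = 2*((6 + z)*(16 + z)) = 2*(6 + z)*(16 + z))
u(21) - 1513*(766 - 1*(-746)) = (192 + 2*21**2 + 44*21) - 1513*(766 - 1*(-746)) = (192 + 2*441 + 924) - 1513*(766 + 746) = (192 + 882 + 924) - 1513*1512 = 1998 - 2287656 = -2285658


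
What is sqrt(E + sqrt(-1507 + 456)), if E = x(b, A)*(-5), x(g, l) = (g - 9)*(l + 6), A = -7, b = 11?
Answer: sqrt(10 + I*sqrt(1051)) ≈ 4.6865 + 3.4588*I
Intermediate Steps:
x(g, l) = (-9 + g)*(6 + l)
E = 10 (E = (-54 - 9*(-7) + 6*11 + 11*(-7))*(-5) = (-54 + 63 + 66 - 77)*(-5) = -2*(-5) = 10)
sqrt(E + sqrt(-1507 + 456)) = sqrt(10 + sqrt(-1507 + 456)) = sqrt(10 + sqrt(-1051)) = sqrt(10 + I*sqrt(1051))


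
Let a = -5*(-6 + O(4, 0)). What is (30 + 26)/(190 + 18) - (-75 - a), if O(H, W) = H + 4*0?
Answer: 2217/26 ≈ 85.269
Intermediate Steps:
O(H, W) = H (O(H, W) = H + 0 = H)
a = 10 (a = -5*(-6 + 4) = -5*(-2) = 10)
(30 + 26)/(190 + 18) - (-75 - a) = (30 + 26)/(190 + 18) - (-75 - 1*10) = 56/208 - (-75 - 10) = 56*(1/208) - 1*(-85) = 7/26 + 85 = 2217/26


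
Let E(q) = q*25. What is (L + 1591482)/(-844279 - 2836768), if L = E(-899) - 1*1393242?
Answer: -175765/3681047 ≈ -0.047749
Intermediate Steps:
E(q) = 25*q
L = -1415717 (L = 25*(-899) - 1*1393242 = -22475 - 1393242 = -1415717)
(L + 1591482)/(-844279 - 2836768) = (-1415717 + 1591482)/(-844279 - 2836768) = 175765/(-3681047) = 175765*(-1/3681047) = -175765/3681047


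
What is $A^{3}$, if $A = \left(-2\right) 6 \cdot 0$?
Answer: $0$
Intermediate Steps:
$A = 0$ ($A = \left(-12\right) 0 = 0$)
$A^{3} = 0^{3} = 0$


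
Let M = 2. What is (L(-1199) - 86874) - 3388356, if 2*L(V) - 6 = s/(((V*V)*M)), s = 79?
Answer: -19983959241629/5750404 ≈ -3.4752e+6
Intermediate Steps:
L(V) = 3 + 79/(4*V²) (L(V) = 3 + (79/(((V*V)*2)))/2 = 3 + (79/((V²*2)))/2 = 3 + (79/((2*V²)))/2 = 3 + (79*(1/(2*V²)))/2 = 3 + (79/(2*V²))/2 = 3 + 79/(4*V²))
(L(-1199) - 86874) - 3388356 = ((3 + (79/4)/(-1199)²) - 86874) - 3388356 = ((3 + (79/4)*(1/1437601)) - 86874) - 3388356 = ((3 + 79/5750404) - 86874) - 3388356 = (17251291/5750404 - 86874) - 3388356 = -499543345805/5750404 - 3388356 = -19983959241629/5750404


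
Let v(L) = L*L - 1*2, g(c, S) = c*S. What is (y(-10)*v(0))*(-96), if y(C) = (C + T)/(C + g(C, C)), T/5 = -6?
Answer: -256/3 ≈ -85.333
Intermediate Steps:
g(c, S) = S*c
T = -30 (T = 5*(-6) = -30)
v(L) = -2 + L**2 (v(L) = L**2 - 2 = -2 + L**2)
y(C) = (-30 + C)/(C + C**2) (y(C) = (C - 30)/(C + C*C) = (-30 + C)/(C + C**2))
(y(-10)*v(0))*(-96) = (((-30 - 10)/((-10)*(1 - 10)))*(-2 + 0**2))*(-96) = ((-1/10*(-40)/(-9))*(-2 + 0))*(-96) = (-1/10*(-1/9)*(-40)*(-2))*(-96) = -4/9*(-2)*(-96) = (8/9)*(-96) = -256/3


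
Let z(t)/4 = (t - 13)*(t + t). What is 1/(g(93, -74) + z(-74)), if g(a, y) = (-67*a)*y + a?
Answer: 1/512691 ≈ 1.9505e-6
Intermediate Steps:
z(t) = 8*t*(-13 + t) (z(t) = 4*((t - 13)*(t + t)) = 4*((-13 + t)*(2*t)) = 4*(2*t*(-13 + t)) = 8*t*(-13 + t))
g(a, y) = a - 67*a*y (g(a, y) = -67*a*y + a = a - 67*a*y)
1/(g(93, -74) + z(-74)) = 1/(93*(1 - 67*(-74)) + 8*(-74)*(-13 - 74)) = 1/(93*(1 + 4958) + 8*(-74)*(-87)) = 1/(93*4959 + 51504) = 1/(461187 + 51504) = 1/512691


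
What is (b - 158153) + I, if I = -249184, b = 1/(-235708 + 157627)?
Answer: -31805280298/78081 ≈ -4.0734e+5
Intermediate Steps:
b = -1/78081 (b = 1/(-78081) = -1/78081 ≈ -1.2807e-5)
(b - 158153) + I = (-1/78081 - 158153) - 249184 = -12348744394/78081 - 249184 = -31805280298/78081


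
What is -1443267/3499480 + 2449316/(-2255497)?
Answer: -11826616744379/7893066641560 ≈ -1.4984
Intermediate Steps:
-1443267/3499480 + 2449316/(-2255497) = -1443267*1/3499480 + 2449316*(-1/2255497) = -1443267/3499480 - 2449316/2255497 = -11826616744379/7893066641560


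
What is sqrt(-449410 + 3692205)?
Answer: sqrt(3242795) ≈ 1800.8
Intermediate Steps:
sqrt(-449410 + 3692205) = sqrt(3242795)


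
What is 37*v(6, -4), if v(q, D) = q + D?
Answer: 74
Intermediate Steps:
v(q, D) = D + q
37*v(6, -4) = 37*(-4 + 6) = 37*2 = 74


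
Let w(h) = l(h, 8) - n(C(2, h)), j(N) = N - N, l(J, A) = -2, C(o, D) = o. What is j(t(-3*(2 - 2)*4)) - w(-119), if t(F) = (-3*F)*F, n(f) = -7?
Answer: -5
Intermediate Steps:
t(F) = -3*F**2
j(N) = 0
w(h) = 5 (w(h) = -2 - 1*(-7) = -2 + 7 = 5)
j(t(-3*(2 - 2)*4)) - w(-119) = 0 - 1*5 = 0 - 5 = -5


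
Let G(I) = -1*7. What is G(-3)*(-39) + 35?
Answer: 308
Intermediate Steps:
G(I) = -7
G(-3)*(-39) + 35 = -7*(-39) + 35 = 273 + 35 = 308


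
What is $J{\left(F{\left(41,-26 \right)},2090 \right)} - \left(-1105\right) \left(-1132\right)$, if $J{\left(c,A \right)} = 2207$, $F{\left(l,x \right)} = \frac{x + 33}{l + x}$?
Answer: $-1248653$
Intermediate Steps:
$F{\left(l,x \right)} = \frac{33 + x}{l + x}$
$J{\left(F{\left(41,-26 \right)},2090 \right)} - \left(-1105\right) \left(-1132\right) = 2207 - \left(-1105\right) \left(-1132\right) = 2207 - 1250860 = -1248653$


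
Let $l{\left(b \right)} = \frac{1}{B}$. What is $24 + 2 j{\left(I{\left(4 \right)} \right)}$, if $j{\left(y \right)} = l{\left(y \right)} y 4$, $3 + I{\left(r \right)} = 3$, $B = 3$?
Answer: $24$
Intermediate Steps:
$I{\left(r \right)} = 0$ ($I{\left(r \right)} = -3 + 3 = 0$)
$l{\left(b \right)} = \frac{1}{3}$
$j{\left(y \right)} = \frac{4 y}{3}$ ($j{\left(y \right)} = \frac{y}{3} \cdot 4 = \frac{4 y}{3}$)
$24 + 2 j{\left(I{\left(4 \right)} \right)} = 24 + 2 \cdot \frac{4}{3} \cdot 0 = 24 + 2 \cdot 0 = 24 + 0 = 24$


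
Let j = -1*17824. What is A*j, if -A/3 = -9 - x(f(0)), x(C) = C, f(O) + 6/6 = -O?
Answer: -427776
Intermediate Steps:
f(O) = -1 - O
j = -17824
A = 24 (A = -3*(-9 - (-1 - 1*0)) = -3*(-9 - (-1 + 0)) = -3*(-9 - 1*(-1)) = -3*(-9 + 1) = -3*(-8) = 24)
A*j = 24*(-17824) = -427776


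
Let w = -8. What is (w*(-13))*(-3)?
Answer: -312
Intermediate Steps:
(w*(-13))*(-3) = -8*(-13)*(-3) = 104*(-3) = -312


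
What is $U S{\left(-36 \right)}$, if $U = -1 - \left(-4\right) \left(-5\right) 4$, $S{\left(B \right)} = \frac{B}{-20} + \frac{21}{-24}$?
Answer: $- \frac{2997}{40} \approx -74.925$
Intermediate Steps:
$S{\left(B \right)} = - \frac{7}{8} - \frac{B}{20}$ ($S{\left(B \right)} = B \left(- \frac{1}{20}\right) + 21 \left(- \frac{1}{24}\right) = - \frac{B}{20} - \frac{7}{8} = - \frac{7}{8} - \frac{B}{20}$)
$U = -81$ ($U = -1 - 20 \cdot 4 = -1 - 80 = -81$)
$U S{\left(-36 \right)} = - 81 \left(- \frac{7}{8} - - \frac{9}{5}\right) = - 81 \left(- \frac{7}{8} + \frac{9}{5}\right) = \left(-81\right) \frac{37}{40} = - \frac{2997}{40}$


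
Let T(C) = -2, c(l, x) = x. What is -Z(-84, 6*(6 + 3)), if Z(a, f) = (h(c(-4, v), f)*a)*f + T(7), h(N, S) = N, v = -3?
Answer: -13606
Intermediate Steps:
Z(a, f) = -2 - 3*a*f (Z(a, f) = (-3*a)*f - 2 = -3*a*f - 2 = -2 - 3*a*f)
-Z(-84, 6*(6 + 3)) = -(-2 - 3*(-84)*6*(6 + 3)) = -(-2 - 3*(-84)*6*9) = -(-2 - 3*(-84)*54) = -(-2 + 13608) = -1*13606 = -13606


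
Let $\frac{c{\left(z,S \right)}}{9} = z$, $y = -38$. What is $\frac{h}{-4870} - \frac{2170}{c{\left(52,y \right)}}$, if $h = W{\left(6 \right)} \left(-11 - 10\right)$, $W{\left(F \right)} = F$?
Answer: $- \frac{2627233}{569790} \approx -4.6109$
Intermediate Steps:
$h = -126$ ($h = 6 \left(-11 - 10\right) = 6 \left(-21\right) = -126$)
$c{\left(z,S \right)} = 9 z$
$\frac{h}{-4870} - \frac{2170}{c{\left(52,y \right)}} = - \frac{126}{-4870} - \frac{2170}{9 \cdot 52} = \left(-126\right) \left(- \frac{1}{4870}\right) - \frac{2170}{468} = \frac{63}{2435} - \frac{1085}{234} = - \frac{2627233}{569790}$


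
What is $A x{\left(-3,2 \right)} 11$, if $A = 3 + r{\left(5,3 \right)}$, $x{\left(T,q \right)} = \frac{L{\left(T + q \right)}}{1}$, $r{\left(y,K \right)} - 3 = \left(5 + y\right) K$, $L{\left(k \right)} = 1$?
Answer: $396$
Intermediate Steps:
$r{\left(y,K \right)} = 3 + K \left(5 + y\right)$ ($r{\left(y,K \right)} = 3 + \left(5 + y\right) K = 3 + K \left(5 + y\right)$)
$x{\left(T,q \right)} = 1$ ($x{\left(T,q \right)} = 1 \cdot 1^{-1} = 1 \cdot 1 = 1$)
$A = 36$ ($A = 3 + \left(3 + 5 \cdot 3 + 3 \cdot 5\right) = 3 + \left(3 + 15 + 15\right) = 3 + 33 = 36$)
$A x{\left(-3,2 \right)} 11 = 36 \cdot 1 \cdot 11 = 36 \cdot 11 = 396$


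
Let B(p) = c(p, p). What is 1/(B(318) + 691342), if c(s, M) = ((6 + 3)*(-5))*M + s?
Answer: 1/677350 ≈ 1.4763e-6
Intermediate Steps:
c(s, M) = s - 45*M (c(s, M) = (9*(-5))*M + s = -45*M + s = s - 45*M)
B(p) = -44*p (B(p) = p - 45*p = -44*p)
1/(B(318) + 691342) = 1/(-44*318 + 691342) = 1/(-13992 + 691342) = 1/677350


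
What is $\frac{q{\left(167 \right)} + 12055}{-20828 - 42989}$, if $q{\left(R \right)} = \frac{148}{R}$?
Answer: $- \frac{2013333}{10657439} \approx -0.18891$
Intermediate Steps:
$\frac{q{\left(167 \right)} + 12055}{-20828 - 42989} = \frac{\frac{148}{167} + 12055}{-20828 - 42989} = \frac{148 \cdot \frac{1}{167} + 12055}{-63817} = \left(\frac{148}{167} + 12055\right) \left(- \frac{1}{63817}\right) = \frac{2013333}{167} \left(- \frac{1}{63817}\right) = - \frac{2013333}{10657439}$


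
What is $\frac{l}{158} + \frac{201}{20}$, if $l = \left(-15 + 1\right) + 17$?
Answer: $\frac{15909}{1580} \approx 10.069$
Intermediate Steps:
$l = 3$ ($l = -14 + 17 = 3$)
$\frac{l}{158} + \frac{201}{20} = \frac{3}{158} + \frac{201}{20} = \frac{15909}{1580}$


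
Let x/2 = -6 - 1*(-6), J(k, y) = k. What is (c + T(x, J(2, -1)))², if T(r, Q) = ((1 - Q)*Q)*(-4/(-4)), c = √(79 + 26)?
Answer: (2 - √105)² ≈ 68.012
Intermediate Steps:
x = 0 (x = 2*(-6 - 1*(-6)) = 2*(-6 + 6) = 2*0 = 0)
c = √105 ≈ 10.247
T(r, Q) = Q*(1 - Q) (T(r, Q) = (Q*(1 - Q))*(-4*(-¼)) = (Q*(1 - Q))*1 = Q*(1 - Q))
(c + T(x, J(2, -1)))² = (√105 + 2*(1 - 1*2))² = (√105 + 2*(1 - 2))² = (√105 + 2*(-1))² = (√105 - 2)² = (-2 + √105)²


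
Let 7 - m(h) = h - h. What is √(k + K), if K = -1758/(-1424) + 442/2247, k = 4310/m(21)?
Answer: √394906004936142/799932 ≈ 24.842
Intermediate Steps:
m(h) = 7 (m(h) = 7 - (h - h) = 7 - 1*0 = 7 + 0 = 7)
k = 4310/7 ≈ 615.71
K = 2289817/1599864 (K = -1758*(-1/1424) + 442*(1/2247) = 879/712 + 442/2247 = 2289817/1599864 ≈ 1.4313)
√(k + K) = √(4310/7 + 2289817/1599864) = √(987348937/1599864) = √394906004936142/799932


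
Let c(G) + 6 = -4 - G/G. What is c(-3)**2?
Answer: 121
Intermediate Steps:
c(G) = -11 (c(G) = -6 + (-4 - G/G) = -6 + (-4 - 1*1) = -6 + (-4 - 1) = -6 - 5 = -11)
c(-3)**2 = (-11)**2 = 121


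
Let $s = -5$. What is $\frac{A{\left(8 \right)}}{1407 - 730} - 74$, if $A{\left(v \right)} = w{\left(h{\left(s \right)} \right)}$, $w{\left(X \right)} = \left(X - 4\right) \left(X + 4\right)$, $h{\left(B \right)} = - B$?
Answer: $- \frac{50089}{677} \approx -73.987$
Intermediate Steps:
$w{\left(X \right)} = \left(-4 + X\right) \left(4 + X\right)$
$A{\left(v \right)} = 9$ ($A{\left(v \right)} = -16 + \left(\left(-1\right) \left(-5\right)\right)^{2} = -16 + 5^{2} = -16 + 25 = 9$)
$\frac{A{\left(8 \right)}}{1407 - 730} - 74 = \frac{9}{1407 - 730} - 74 = \frac{9}{677} - 74 = - \frac{50089}{677}$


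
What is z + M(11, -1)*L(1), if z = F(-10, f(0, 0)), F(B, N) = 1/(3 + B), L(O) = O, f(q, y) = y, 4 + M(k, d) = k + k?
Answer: 125/7 ≈ 17.857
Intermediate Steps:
M(k, d) = -4 + 2*k (M(k, d) = -4 + (k + k) = -4 + 2*k)
z = -⅐ (z = 1/(3 - 10) = 1/(-7) = -⅐ ≈ -0.14286)
z + M(11, -1)*L(1) = -⅐ + (-4 + 2*11)*1 = -⅐ + (-4 + 22)*1 = -⅐ + 18*1 = -⅐ + 18 = 125/7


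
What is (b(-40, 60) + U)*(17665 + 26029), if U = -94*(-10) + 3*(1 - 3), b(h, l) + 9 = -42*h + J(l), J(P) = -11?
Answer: 113342236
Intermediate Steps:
b(h, l) = -20 - 42*h (b(h, l) = -9 + (-42*h - 11) = -9 + (-11 - 42*h) = -20 - 42*h)
U = 934 (U = 940 + 3*(-2) = 940 - 6 = 934)
(b(-40, 60) + U)*(17665 + 26029) = ((-20 - 42*(-40)) + 934)*(17665 + 26029) = ((-20 + 1680) + 934)*43694 = (1660 + 934)*43694 = 2594*43694 = 113342236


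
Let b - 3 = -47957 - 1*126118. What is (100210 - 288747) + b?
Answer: -362609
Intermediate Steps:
b = -174072 (b = 3 + (-47957 - 1*126118) = 3 + (-47957 - 126118) = 3 - 174075 = -174072)
(100210 - 288747) + b = (100210 - 288747) - 174072 = -188537 - 174072 = -362609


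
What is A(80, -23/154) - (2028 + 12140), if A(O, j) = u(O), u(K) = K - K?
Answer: -14168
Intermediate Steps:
u(K) = 0
A(O, j) = 0
A(80, -23/154) - (2028 + 12140) = 0 - (2028 + 12140) = 0 - 1*14168 = 0 - 14168 = -14168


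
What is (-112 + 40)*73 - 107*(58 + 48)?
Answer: -16598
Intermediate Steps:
(-112 + 40)*73 - 107*(58 + 48) = -72*73 - 107*106 = -5256 - 11342 = -16598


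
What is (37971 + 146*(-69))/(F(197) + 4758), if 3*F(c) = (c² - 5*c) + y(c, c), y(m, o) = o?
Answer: 83691/52295 ≈ 1.6004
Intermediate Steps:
F(c) = -4*c/3 + c²/3 (F(c) = ((c² - 5*c) + c)/3 = (c² - 4*c)/3 = -4*c/3 + c²/3)
(37971 + 146*(-69))/(F(197) + 4758) = (37971 + 146*(-69))/((⅓)*197*(-4 + 197) + 4758) = (37971 - 10074)/((⅓)*197*193 + 4758) = 27897/(38021/3 + 4758) = 27897/(52295/3) = 27897*(3/52295) = 83691/52295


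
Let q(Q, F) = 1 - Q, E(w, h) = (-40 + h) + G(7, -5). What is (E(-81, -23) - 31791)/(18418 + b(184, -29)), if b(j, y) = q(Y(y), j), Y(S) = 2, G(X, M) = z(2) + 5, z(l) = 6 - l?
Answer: -10615/6139 ≈ -1.7291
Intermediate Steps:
G(X, M) = 9 (G(X, M) = (6 - 1*2) + 5 = (6 - 2) + 5 = 4 + 5 = 9)
E(w, h) = -31 + h (E(w, h) = (-40 + h) + 9 = -31 + h)
b(j, y) = -1 (b(j, y) = 1 - 1*2 = 1 - 2 = -1)
(E(-81, -23) - 31791)/(18418 + b(184, -29)) = ((-31 - 23) - 31791)/(18418 - 1) = (-54 - 31791)/18417 = -31845*1/18417 = -10615/6139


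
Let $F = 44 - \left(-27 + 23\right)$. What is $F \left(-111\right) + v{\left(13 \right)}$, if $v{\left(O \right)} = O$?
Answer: $-5315$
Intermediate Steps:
$F = 48$ ($F = 44 - -4 = 44 + 4 = 48$)
$F \left(-111\right) + v{\left(13 \right)} = 48 \left(-111\right) + 13 = -5328 + 13 = -5315$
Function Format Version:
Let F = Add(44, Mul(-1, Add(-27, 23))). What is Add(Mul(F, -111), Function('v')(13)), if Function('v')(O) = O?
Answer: -5315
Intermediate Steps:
F = 48 (F = Add(44, Mul(-1, -4)) = Add(44, 4) = 48)
Add(Mul(F, -111), Function('v')(13)) = Add(Mul(48, -111), 13) = Add(-5328, 13) = -5315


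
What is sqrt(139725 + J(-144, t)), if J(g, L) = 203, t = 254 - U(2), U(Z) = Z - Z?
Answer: 2*sqrt(34982) ≈ 374.07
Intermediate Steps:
U(Z) = 0
t = 254 (t = 254 - 1*0 = 254 + 0 = 254)
sqrt(139725 + J(-144, t)) = sqrt(139725 + 203) = sqrt(139928) = 2*sqrt(34982)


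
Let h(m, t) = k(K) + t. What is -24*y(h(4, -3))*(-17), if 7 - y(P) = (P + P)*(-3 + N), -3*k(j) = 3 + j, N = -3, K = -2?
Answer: -13464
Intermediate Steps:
k(j) = -1 - j/3 (k(j) = -(3 + j)/3 = -1 - j/3)
h(m, t) = -⅓ + t (h(m, t) = (-1 - ⅓*(-2)) + t = (-1 + ⅔) + t = -⅓ + t)
y(P) = 7 + 12*P (y(P) = 7 - (P + P)*(-3 - 3) = 7 - 2*P*(-6) = 7 - (-12)*P = 7 + 12*P)
-24*y(h(4, -3))*(-17) = -24*(7 + 12*(-⅓ - 3))*(-17) = -24*(7 + 12*(-10/3))*(-17) = -24*(7 - 40)*(-17) = -24*(-33)*(-17) = 792*(-17) = -13464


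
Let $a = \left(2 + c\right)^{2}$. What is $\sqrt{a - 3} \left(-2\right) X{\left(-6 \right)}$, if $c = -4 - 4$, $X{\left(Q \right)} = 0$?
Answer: $0$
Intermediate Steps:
$c = -8$
$a = 36$ ($a = \left(2 - 8\right)^{2} = \left(-6\right)^{2} = 36$)
$\sqrt{a - 3} \left(-2\right) X{\left(-6 \right)} = \sqrt{36 - 3} \left(-2\right) 0 = \sqrt{33} \left(-2\right) 0 = - 2 \sqrt{33} \cdot 0 = 0$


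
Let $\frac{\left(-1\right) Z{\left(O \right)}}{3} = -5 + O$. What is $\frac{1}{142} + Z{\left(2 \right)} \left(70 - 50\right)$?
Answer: $\frac{25561}{142} \approx 180.01$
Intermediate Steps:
$Z{\left(O \right)} = 15 - 3 O$ ($Z{\left(O \right)} = - 3 \left(-5 + O\right) = 15 - 3 O$)
$\frac{1}{142} + Z{\left(2 \right)} \left(70 - 50\right) = \frac{1}{142} + \left(15 - 6\right) \left(70 - 50\right) = \frac{1}{142} + \left(15 - 6\right) 20 = \frac{1}{142} + 9 \cdot 20 = \frac{1}{142} + 180 = \frac{25561}{142}$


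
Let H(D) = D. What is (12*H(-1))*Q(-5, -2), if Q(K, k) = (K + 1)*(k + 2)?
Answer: 0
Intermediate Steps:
Q(K, k) = (1 + K)*(2 + k)
(12*H(-1))*Q(-5, -2) = (12*(-1))*(2 - 2 + 2*(-5) - 5*(-2)) = -12*(2 - 2 - 10 + 10) = -12*0 = 0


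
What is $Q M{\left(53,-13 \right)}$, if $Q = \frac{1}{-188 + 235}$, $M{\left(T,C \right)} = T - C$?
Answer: $\frac{66}{47} \approx 1.4043$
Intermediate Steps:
$Q = \frac{1}{47} \approx 0.021277$
$Q M{\left(53,-13 \right)} = \frac{53 - -13}{47} = \frac{53 + 13}{47} = \frac{1}{47} \cdot 66 = \frac{66}{47}$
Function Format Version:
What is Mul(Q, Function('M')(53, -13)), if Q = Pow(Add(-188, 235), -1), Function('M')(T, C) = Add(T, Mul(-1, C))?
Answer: Rational(66, 47) ≈ 1.4043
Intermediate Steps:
Q = Rational(1, 47) (Q = Pow(47, -1) = Rational(1, 47) ≈ 0.021277)
Mul(Q, Function('M')(53, -13)) = Mul(Rational(1, 47), Add(53, Mul(-1, -13))) = Mul(Rational(1, 47), Add(53, 13)) = Mul(Rational(1, 47), 66) = Rational(66, 47)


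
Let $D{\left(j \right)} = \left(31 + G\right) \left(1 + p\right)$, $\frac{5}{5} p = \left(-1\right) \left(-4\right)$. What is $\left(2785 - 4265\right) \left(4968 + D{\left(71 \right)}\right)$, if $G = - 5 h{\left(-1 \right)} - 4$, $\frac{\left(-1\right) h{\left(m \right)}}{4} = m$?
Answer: $-7404440$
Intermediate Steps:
$h{\left(m \right)} = - 4 m$
$G = -24$ ($G = - 5 \left(\left(-4\right) \left(-1\right)\right) - 4 = \left(-5\right) 4 - 4 = -20 - 4 = -24$)
$p = 4$ ($p = \left(-1\right) \left(-4\right) = 4$)
$D{\left(j \right)} = 35$ ($D{\left(j \right)} = \left(31 - 24\right) \left(1 + 4\right) = 7 \cdot 5 = 35$)
$\left(2785 - 4265\right) \left(4968 + D{\left(71 \right)}\right) = \left(2785 - 4265\right) \left(4968 + 35\right) = \left(-1480\right) 5003 = -7404440$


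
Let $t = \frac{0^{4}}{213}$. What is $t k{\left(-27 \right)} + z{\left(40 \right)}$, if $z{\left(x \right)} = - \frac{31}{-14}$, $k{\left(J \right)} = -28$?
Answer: $\frac{31}{14} \approx 2.2143$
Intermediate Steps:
$t = 0$ ($t = 0 \cdot \frac{1}{213} = 0$)
$z{\left(x \right)} = \frac{31}{14}$ ($z{\left(x \right)} = \left(-31\right) \left(- \frac{1}{14}\right) = \frac{31}{14}$)
$t k{\left(-27 \right)} + z{\left(40 \right)} = 0 \left(-28\right) + \frac{31}{14} = 0 + \frac{31}{14} = \frac{31}{14}$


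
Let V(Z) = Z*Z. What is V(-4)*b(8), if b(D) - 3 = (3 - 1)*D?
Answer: 304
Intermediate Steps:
V(Z) = Z²
b(D) = 3 + 2*D (b(D) = 3 + (3 - 1)*D = 3 + 2*D)
V(-4)*b(8) = (-4)²*(3 + 2*8) = 16*(3 + 16) = 16*19 = 304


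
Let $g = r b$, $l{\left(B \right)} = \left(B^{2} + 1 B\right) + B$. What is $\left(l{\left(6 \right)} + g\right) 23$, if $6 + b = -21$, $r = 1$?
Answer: $483$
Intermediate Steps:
$b = -27$ ($b = -6 - 21 = -27$)
$l{\left(B \right)} = B^{2} + 2 B$ ($l{\left(B \right)} = \left(B^{2} + B\right) + B = \left(B + B^{2}\right) + B = B^{2} + 2 B$)
$g = -27$ ($g = 1 \left(-27\right) = -27$)
$\left(l{\left(6 \right)} + g\right) 23 = \left(6 \left(2 + 6\right) - 27\right) 23 = \left(6 \cdot 8 - 27\right) 23 = \left(48 - 27\right) 23 = 21 \cdot 23 = 483$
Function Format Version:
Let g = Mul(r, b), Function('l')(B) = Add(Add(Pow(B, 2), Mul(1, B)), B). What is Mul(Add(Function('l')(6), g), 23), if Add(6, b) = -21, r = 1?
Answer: 483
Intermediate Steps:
b = -27 (b = Add(-6, -21) = -27)
Function('l')(B) = Add(Pow(B, 2), Mul(2, B)) (Function('l')(B) = Add(Add(Pow(B, 2), B), B) = Add(Add(B, Pow(B, 2)), B) = Add(Pow(B, 2), Mul(2, B)))
g = -27 (g = Mul(1, -27) = -27)
Mul(Add(Function('l')(6), g), 23) = Mul(Add(Mul(6, Add(2, 6)), -27), 23) = Mul(Add(Mul(6, 8), -27), 23) = Mul(Add(48, -27), 23) = Mul(21, 23) = 483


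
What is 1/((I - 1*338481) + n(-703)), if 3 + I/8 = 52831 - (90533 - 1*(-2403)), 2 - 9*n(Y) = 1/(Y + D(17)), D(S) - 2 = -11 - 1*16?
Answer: -6552/4320026983 ≈ -1.5167e-6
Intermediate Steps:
D(S) = -25 (D(S) = 2 + (-11 - 1*16) = 2 + (-11 - 16) = 2 - 27 = -25)
n(Y) = 2/9 - 1/(9*(-25 + Y)) (n(Y) = 2/9 - 1/(9*(Y - 25)) = 2/9 - 1/(9*(-25 + Y)))
I = -320864 (I = -24 + 8*(52831 - (90533 - 1*(-2403))) = -24 + 8*(52831 - (90533 + 2403)) = -24 + 8*(52831 - 1*92936) = -24 + 8*(52831 - 92936) = -24 + 8*(-40105) = -24 - 320840 = -320864)
1/((I - 1*338481) + n(-703)) = 1/((-320864 - 1*338481) + (-51 + 2*(-703))/(9*(-25 - 703))) = 1/((-320864 - 338481) + (⅑)*(-51 - 1406)/(-728)) = 1/(-659345 + (⅑)*(-1/728)*(-1457)) = 1/(-659345 + 1457/6552) = 1/(-4320026983/6552) = -6552/4320026983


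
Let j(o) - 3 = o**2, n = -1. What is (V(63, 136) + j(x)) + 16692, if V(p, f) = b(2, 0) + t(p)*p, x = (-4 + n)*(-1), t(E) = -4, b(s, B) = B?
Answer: 16468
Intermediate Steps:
x = 5 (x = (-4 - 1)*(-1) = -5*(-1) = 5)
V(p, f) = -4*p (V(p, f) = 0 - 4*p = -4*p)
j(o) = 3 + o**2
(V(63, 136) + j(x)) + 16692 = (-4*63 + (3 + 5**2)) + 16692 = (-252 + (3 + 25)) + 16692 = (-252 + 28) + 16692 = -224 + 16692 = 16468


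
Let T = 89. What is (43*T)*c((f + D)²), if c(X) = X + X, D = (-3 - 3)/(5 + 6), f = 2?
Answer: 1959424/121 ≈ 16194.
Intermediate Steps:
D = -6/11 ≈ -0.54545
c(X) = 2*X
(43*T)*c((f + D)²) = (43*89)*(2*(2 - 6/11)²) = 3827*(2*(16/11)²) = 3827*(2*(256/121)) = 3827*(512/121) = 1959424/121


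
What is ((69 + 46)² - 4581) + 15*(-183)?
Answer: 5899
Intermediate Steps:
((69 + 46)² - 4581) + 15*(-183) = (115² - 4581) - 2745 = (13225 - 4581) - 2745 = 8644 - 2745 = 5899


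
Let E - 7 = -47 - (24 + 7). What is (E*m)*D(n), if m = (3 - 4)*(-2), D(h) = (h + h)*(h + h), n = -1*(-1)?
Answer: -568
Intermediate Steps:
E = -71 (E = 7 + (-47 - (24 + 7)) = 7 + (-47 - 1*31) = 7 + (-47 - 31) = 7 - 78 = -71)
n = 1
D(h) = 4*h**2 (D(h) = (2*h)*(2*h) = 4*h**2)
m = 2 (m = -1*(-2) = 2)
(E*m)*D(n) = (-71*2)*(4*1**2) = -568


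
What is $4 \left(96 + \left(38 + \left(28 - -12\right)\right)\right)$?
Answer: $696$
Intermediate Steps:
$4 \left(96 + \left(38 + \left(28 - -12\right)\right)\right) = 4 \left(96 + \left(38 + \left(28 + 12\right)\right)\right) = 4 \left(96 + \left(38 + 40\right)\right) = 4 \left(96 + 78\right) = 4 \cdot 174 = 696$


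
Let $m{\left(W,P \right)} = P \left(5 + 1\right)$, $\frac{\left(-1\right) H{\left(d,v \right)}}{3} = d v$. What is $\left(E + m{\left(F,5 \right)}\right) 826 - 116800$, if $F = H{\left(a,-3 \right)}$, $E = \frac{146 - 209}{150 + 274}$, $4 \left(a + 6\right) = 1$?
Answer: $- \frac{19534259}{212} \approx -92143.0$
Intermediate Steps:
$a = - \frac{23}{4}$ ($a = -6 + \frac{1}{4} \cdot 1 = -6 + \frac{1}{4} = - \frac{23}{4} \approx -5.75$)
$H{\left(d,v \right)} = - 3 d v$
$E = - \frac{63}{424} \approx -0.14858$
$F = - \frac{207}{4}$ ($F = \left(-3\right) \left(- \frac{23}{4}\right) \left(-3\right) = - \frac{207}{4} \approx -51.75$)
$m{\left(W,P \right)} = 6 P$ ($m{\left(W,P \right)} = P 6 = 6 P$)
$\left(E + m{\left(F,5 \right)}\right) 826 - 116800 = \left(- \frac{63}{424} + 6 \cdot 5\right) 826 - 116800 = \left(- \frac{63}{424} + 30\right) 826 - 116800 = \frac{12657}{424} \cdot 826 - 116800 = \frac{5227341}{212} - 116800 = - \frac{19534259}{212}$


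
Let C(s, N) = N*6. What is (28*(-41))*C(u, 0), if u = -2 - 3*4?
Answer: 0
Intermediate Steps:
u = -14 (u = -2 - 12 = -14)
C(s, N) = 6*N
(28*(-41))*C(u, 0) = (28*(-41))*(6*0) = -1148*0 = 0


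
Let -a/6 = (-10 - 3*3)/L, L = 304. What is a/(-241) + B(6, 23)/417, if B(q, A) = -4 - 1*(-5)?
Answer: 677/803976 ≈ 0.00084206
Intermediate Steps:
B(q, A) = 1 (B(q, A) = -4 + 5 = 1)
a = 3/8 (a = -6*(-10 - 3*3)/304 = -6*(-10 - 9)/304 = -(-114)/304 = -6*(-1/16) = 3/8 ≈ 0.37500)
a/(-241) + B(6, 23)/417 = (3/8)/(-241) + 1/417 = (3/8)*(-1/241) + 1*(1/417) = -3/1928 + 1/417 = 677/803976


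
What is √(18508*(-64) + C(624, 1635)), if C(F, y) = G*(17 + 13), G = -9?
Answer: I*√1184782 ≈ 1088.5*I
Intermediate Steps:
C(F, y) = -270 (C(F, y) = -9*(17 + 13) = -9*30 = -270)
√(18508*(-64) + C(624, 1635)) = √(18508*(-64) - 270) = √(-1184512 - 270) = √(-1184782) = I*√1184782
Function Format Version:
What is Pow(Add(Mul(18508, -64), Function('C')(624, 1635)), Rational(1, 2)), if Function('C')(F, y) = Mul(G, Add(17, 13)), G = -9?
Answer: Mul(I, Pow(1184782, Rational(1, 2))) ≈ Mul(1088.5, I)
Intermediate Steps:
Function('C')(F, y) = -270 (Function('C')(F, y) = Mul(-9, Add(17, 13)) = Mul(-9, 30) = -270)
Pow(Add(Mul(18508, -64), Function('C')(624, 1635)), Rational(1, 2)) = Pow(Add(Mul(18508, -64), -270), Rational(1, 2)) = Pow(Add(-1184512, -270), Rational(1, 2)) = Pow(-1184782, Rational(1, 2)) = Mul(I, Pow(1184782, Rational(1, 2)))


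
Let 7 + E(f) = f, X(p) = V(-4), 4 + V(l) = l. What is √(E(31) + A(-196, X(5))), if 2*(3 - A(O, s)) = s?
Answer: √31 ≈ 5.5678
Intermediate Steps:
V(l) = -4 + l
X(p) = -8 (X(p) = -4 - 4 = -8)
E(f) = -7 + f
A(O, s) = 3 - s/2
√(E(31) + A(-196, X(5))) = √((-7 + 31) + (3 - ½*(-8))) = √(24 + (3 + 4)) = √(24 + 7) = √31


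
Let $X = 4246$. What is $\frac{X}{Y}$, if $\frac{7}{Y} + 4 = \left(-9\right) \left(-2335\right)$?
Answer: $\frac{89212706}{7} \approx 1.2745 \cdot 10^{7}$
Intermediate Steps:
$Y = \frac{7}{21011}$ ($Y = \frac{7}{-4 - -21015} = \frac{7}{-4 + 21015} = \frac{7}{21011} \approx 0.00033316$)
$\frac{X}{Y} = \frac{4246}{\frac{7}{21011}} = 4246 \cdot \frac{21011}{7} = \frac{89212706}{7}$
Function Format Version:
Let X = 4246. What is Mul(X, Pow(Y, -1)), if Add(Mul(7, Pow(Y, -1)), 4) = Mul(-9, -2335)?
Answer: Rational(89212706, 7) ≈ 1.2745e+7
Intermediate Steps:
Y = Rational(7, 21011) (Y = Mul(7, Pow(Add(-4, Mul(-9, -2335)), -1)) = Mul(7, Pow(Add(-4, 21015), -1)) = Mul(7, Pow(21011, -1)) = Mul(7, Rational(1, 21011)) = Rational(7, 21011) ≈ 0.00033316)
Mul(X, Pow(Y, -1)) = Mul(4246, Pow(Rational(7, 21011), -1)) = Mul(4246, Rational(21011, 7)) = Rational(89212706, 7)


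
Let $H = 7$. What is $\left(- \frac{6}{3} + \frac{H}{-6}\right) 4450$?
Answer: $- \frac{42275}{3} \approx -14092.0$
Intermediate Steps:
$\left(- \frac{6}{3} + \frac{H}{-6}\right) 4450 = \left(- \frac{6}{3} + \frac{7}{-6}\right) 4450 = \left(\left(-6\right) \frac{1}{3} + 7 \left(- \frac{1}{6}\right)\right) 4450 = \left(-2 - \frac{7}{6}\right) 4450 = \left(- \frac{19}{6}\right) 4450 = - \frac{42275}{3}$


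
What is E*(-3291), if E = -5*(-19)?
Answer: -312645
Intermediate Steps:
E = 95
E*(-3291) = 95*(-3291) = -312645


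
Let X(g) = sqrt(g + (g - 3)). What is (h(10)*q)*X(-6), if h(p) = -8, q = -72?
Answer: 576*I*sqrt(15) ≈ 2230.8*I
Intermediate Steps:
X(g) = sqrt(-3 + 2*g) (X(g) = sqrt(g + (-3 + g)) = sqrt(-3 + 2*g))
(h(10)*q)*X(-6) = (-8*(-72))*sqrt(-3 + 2*(-6)) = 576*sqrt(-3 - 12) = 576*sqrt(-15) = 576*(I*sqrt(15)) = 576*I*sqrt(15)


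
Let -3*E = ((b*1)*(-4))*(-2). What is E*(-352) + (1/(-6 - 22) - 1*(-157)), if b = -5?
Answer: -381055/84 ≈ -4536.4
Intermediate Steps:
E = 40/3 (E = --5*1*(-4)*(-2)/3 = -(-5*(-4))*(-2)/3 = -20*(-2)/3 = -⅓*(-40) = 40/3 ≈ 13.333)
E*(-352) + (1/(-6 - 22) - 1*(-157)) = (40/3)*(-352) + (1/(-6 - 22) - 1*(-157)) = -14080/3 + (1/(-28) + 157) = -14080/3 + (-1/28 + 157) = -14080/3 + 4395/28 = -381055/84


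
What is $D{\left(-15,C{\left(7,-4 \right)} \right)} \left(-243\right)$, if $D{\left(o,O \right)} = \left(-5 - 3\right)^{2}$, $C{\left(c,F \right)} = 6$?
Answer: $-15552$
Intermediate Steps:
$D{\left(o,O \right)} = 64$ ($D{\left(o,O \right)} = \left(-8\right)^{2} = 64$)
$D{\left(-15,C{\left(7,-4 \right)} \right)} \left(-243\right) = 64 \left(-243\right) = -15552$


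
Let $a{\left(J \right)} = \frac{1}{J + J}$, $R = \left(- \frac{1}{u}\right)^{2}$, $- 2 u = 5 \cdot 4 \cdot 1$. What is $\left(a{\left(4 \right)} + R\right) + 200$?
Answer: $\frac{40027}{200} \approx 200.14$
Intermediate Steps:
$u = -10$ ($u = - \frac{5 \cdot 4 \cdot 1}{2} = - \frac{20 \cdot 1}{2} = \left(- \frac{1}{2}\right) 20 = -10$)
$R = \frac{1}{100}$ ($R = \left(- \frac{1}{-10}\right)^{2} = \left(\left(-1\right) \left(- \frac{1}{10}\right)\right)^{2} = \left(\frac{1}{10}\right)^{2} = \frac{1}{100} \approx 0.01$)
$a{\left(J \right)} = \frac{1}{2 J}$
$\left(a{\left(4 \right)} + R\right) + 200 = \left(\frac{1}{2 \cdot 4} + \frac{1}{100}\right) + 200 = \left(\frac{1}{2} \cdot \frac{1}{4} + \frac{1}{100}\right) + 200 = \left(\frac{1}{8} + \frac{1}{100}\right) + 200 = \frac{27}{200} + 200 = \frac{40027}{200}$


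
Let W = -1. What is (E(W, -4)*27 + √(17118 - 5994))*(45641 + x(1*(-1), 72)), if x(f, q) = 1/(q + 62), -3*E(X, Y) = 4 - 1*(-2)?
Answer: -165129165/67 + 18347685*√309/67 ≈ 2.3492e+6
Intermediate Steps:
E(X, Y) = -2 (E(X, Y) = -(4 - 1*(-2))/3 = -(4 + 2)/3 = -⅓*6 = -2)
x(f, q) = 1/(62 + q)
(E(W, -4)*27 + √(17118 - 5994))*(45641 + x(1*(-1), 72)) = (-2*27 + √(17118 - 5994))*(45641 + 1/(62 + 72)) = (-54 + √11124)*(45641 + 1/134) = (-54 + 6*√309)*(45641 + 1/134) = (-54 + 6*√309)*(6115895/134) = -165129165/67 + 18347685*√309/67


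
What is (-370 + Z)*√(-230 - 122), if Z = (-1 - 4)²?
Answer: -1380*I*√22 ≈ -6472.8*I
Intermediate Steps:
Z = 25 (Z = (-5)² = 25)
(-370 + Z)*√(-230 - 122) = (-370 + 25)*√(-230 - 122) = -1380*I*√22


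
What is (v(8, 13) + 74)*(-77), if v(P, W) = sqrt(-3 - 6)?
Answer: -5698 - 231*I ≈ -5698.0 - 231.0*I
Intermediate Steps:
v(P, W) = 3*I (v(P, W) = sqrt(-9) = 3*I)
(v(8, 13) + 74)*(-77) = (3*I + 74)*(-77) = (74 + 3*I)*(-77) = -5698 - 231*I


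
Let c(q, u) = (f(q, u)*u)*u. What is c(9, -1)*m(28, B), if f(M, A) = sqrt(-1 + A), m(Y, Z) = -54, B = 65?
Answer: -54*I*sqrt(2) ≈ -76.368*I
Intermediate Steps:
c(q, u) = u**2*sqrt(-1 + u) (c(q, u) = (sqrt(-1 + u)*u)*u = (u*sqrt(-1 + u))*u = u**2*sqrt(-1 + u))
c(9, -1)*m(28, B) = ((-1)**2*sqrt(-1 - 1))*(-54) = (1*sqrt(-2))*(-54) = (1*(I*sqrt(2)))*(-54) = (I*sqrt(2))*(-54) = -54*I*sqrt(2)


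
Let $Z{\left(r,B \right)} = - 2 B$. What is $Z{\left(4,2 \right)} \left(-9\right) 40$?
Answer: $1440$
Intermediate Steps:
$Z{\left(4,2 \right)} \left(-9\right) 40 = \left(-2\right) 2 \left(-9\right) 40 = \left(-4\right) \left(-9\right) 40 = 36 \cdot 40 = 1440$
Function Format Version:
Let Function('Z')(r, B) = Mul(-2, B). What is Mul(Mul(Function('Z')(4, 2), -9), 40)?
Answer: 1440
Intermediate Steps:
Mul(Mul(Function('Z')(4, 2), -9), 40) = Mul(Mul(Mul(-2, 2), -9), 40) = Mul(Mul(-4, -9), 40) = Mul(36, 40) = 1440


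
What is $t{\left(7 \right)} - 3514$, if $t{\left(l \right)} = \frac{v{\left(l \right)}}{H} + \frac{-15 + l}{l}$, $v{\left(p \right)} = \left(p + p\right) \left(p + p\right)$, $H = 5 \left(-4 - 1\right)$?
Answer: $- \frac{616522}{175} \approx -3523.0$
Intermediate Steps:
$H = -25$ ($H = 5 \left(-5\right) = -25$)
$v{\left(p \right)} = 4 p^{2}$ ($v{\left(p \right)} = 2 p 2 p = 4 p^{2}$)
$t{\left(l \right)} = - \frac{4 l^{2}}{25} + \frac{-15 + l}{l}$ ($t{\left(l \right)} = \frac{4 l^{2}}{-25} + \frac{-15 + l}{l} = 4 l^{2} \left(- \frac{1}{25}\right) + \frac{-15 + l}{l} = - \frac{4 l^{2}}{25} + \frac{-15 + l}{l}$)
$t{\left(7 \right)} - 3514 = \left(1 - \frac{15}{7} - \frac{4 \cdot 7^{2}}{25}\right) - 3514 = \left(1 - \frac{15}{7} - \frac{196}{25}\right) - 3514 = - \frac{1572}{175} - 3514 = - \frac{616522}{175}$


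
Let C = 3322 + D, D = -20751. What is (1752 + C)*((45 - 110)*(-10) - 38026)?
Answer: 585943552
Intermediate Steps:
C = -17429 (C = 3322 - 20751 = -17429)
(1752 + C)*((45 - 110)*(-10) - 38026) = (1752 - 17429)*((45 - 110)*(-10) - 38026) = -15677*(-65*(-10) - 38026) = -15677*(650 - 38026) = -15677*(-37376) = 585943552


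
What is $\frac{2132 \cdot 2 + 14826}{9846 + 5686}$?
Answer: $\frac{9545}{7766} \approx 1.2291$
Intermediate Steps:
$\frac{2132 \cdot 2 + 14826}{9846 + 5686} = \frac{4264 + 14826}{15532} = 19090 \cdot \frac{1}{15532} = \frac{9545}{7766}$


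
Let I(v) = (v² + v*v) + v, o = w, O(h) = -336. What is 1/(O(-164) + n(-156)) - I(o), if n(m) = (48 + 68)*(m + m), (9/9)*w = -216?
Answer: -3400610689/36528 ≈ -93096.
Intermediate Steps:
w = -216
o = -216
n(m) = 232*m (n(m) = 116*(2*m) = 232*m)
I(v) = v + 2*v² (I(v) = (v² + v²) + v = 2*v² + v = v + 2*v²)
1/(O(-164) + n(-156)) - I(o) = 1/(-336 + 232*(-156)) - (-216)*(1 + 2*(-216)) = 1/(-336 - 36192) - (-216)*(1 - 432) = 1/(-36528) - (-216)*(-431) = -1/36528 - 1*93096 = -1/36528 - 93096 = -3400610689/36528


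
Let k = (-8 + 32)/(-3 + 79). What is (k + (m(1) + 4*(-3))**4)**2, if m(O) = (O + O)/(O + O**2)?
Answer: 77386894225/361 ≈ 2.1437e+8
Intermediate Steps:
m(O) = 2*O/(O + O**2) (m(O) = (2*O)/(O + O**2) = 2*O/(O + O**2))
k = 6/19 (k = 24/76 = 24*(1/76) = 6/19 ≈ 0.31579)
(k + (m(1) + 4*(-3))**4)**2 = (6/19 + (2/(1 + 1) + 4*(-3))**4)**2 = (6/19 + (2/2 - 12)**4)**2 = (6/19 + (2*(1/2) - 12)**4)**2 = (6/19 + (1 - 12)**4)**2 = (6/19 + (-11)**4)**2 = (6/19 + 14641)**2 = (278185/19)**2 = 77386894225/361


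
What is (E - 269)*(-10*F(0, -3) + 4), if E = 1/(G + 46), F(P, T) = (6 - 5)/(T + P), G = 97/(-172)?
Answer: -46245386/23445 ≈ -1972.5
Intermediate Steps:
G = -97/172 (G = 97*(-1/172) = -97/172 ≈ -0.56395)
F(P, T) = 1/(P + T)
E = 172/7815 (E = 1/(-97/172 + 46) = 1/(7815/172) = 172/7815 ≈ 0.022009)
(E - 269)*(-10*F(0, -3) + 4) = (172/7815 - 269)*(-10/(0 - 3) + 4) = -2102063*(-10/(-3) + 4)/7815 = -2102063*(-10*(-⅓) + 4)/7815 = -2102063*(10/3 + 4)/7815 = -2102063/7815*22/3 = -46245386/23445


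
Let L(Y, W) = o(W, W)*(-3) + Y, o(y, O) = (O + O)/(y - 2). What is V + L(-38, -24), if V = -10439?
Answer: -136273/13 ≈ -10483.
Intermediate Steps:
o(y, O) = 2*O/(-2 + y) (o(y, O) = (2*O)/(-2 + y) = 2*O/(-2 + y))
L(Y, W) = Y - 6*W/(-2 + W) (L(Y, W) = (2*W/(-2 + W))*(-3) + Y = -6*W/(-2 + W) + Y = Y - 6*W/(-2 + W))
V + L(-38, -24) = -10439 + (-6*(-24) - 38*(-2 - 24))/(-2 - 24) = -10439 + (144 - 38*(-26))/(-26) = -10439 - (144 + 988)/26 = -10439 - 1/26*1132 = -10439 - 566/13 = -136273/13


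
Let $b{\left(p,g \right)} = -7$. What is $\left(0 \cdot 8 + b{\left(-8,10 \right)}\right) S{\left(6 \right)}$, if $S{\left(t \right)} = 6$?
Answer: $-42$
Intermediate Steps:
$\left(0 \cdot 8 + b{\left(-8,10 \right)}\right) S{\left(6 \right)} = \left(0 \cdot 8 - 7\right) 6 = \left(0 - 7\right) 6 = \left(-7\right) 6 = -42$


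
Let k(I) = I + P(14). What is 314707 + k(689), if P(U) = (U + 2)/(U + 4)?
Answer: 2838572/9 ≈ 3.1540e+5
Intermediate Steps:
P(U) = (2 + U)/(4 + U)
k(I) = 8/9 + I (k(I) = I + (2 + 14)/(4 + 14) = I + 16/18 = I + (1/18)*16 = I + 8/9 = 8/9 + I)
314707 + k(689) = 314707 + (8/9 + 689) = 314707 + 6209/9 = 2838572/9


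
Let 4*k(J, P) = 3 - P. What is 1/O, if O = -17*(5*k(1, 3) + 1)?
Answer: -1/17 ≈ -0.058824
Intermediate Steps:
k(J, P) = ¾ - P/4 (k(J, P) = (3 - P)/4 = ¾ - P/4)
O = -17 (O = -17*(5*(¾ - ¼*3) + 1) = -17*(5*(¾ - ¾) + 1) = -17*(5*0 + 1) = -17*(0 + 1) = -17*1 = -17)
1/O = 1/(-17) = -1/17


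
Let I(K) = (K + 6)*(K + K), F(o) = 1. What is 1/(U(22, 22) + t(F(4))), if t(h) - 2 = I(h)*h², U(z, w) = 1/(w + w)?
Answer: 44/705 ≈ 0.062411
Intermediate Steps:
I(K) = 2*K*(6 + K) (I(K) = (6 + K)*(2*K) = 2*K*(6 + K))
U(z, w) = 1/(2*w)
t(h) = 2 + 2*h³*(6 + h) (t(h) = 2 + (2*h*(6 + h))*h² = 2 + 2*h³*(6 + h))
1/(U(22, 22) + t(F(4))) = 1/((½)/22 + (2 + 2*1³*(6 + 1))) = 1/((½)*(1/22) + (2 + 2*1*7)) = 1/(1/44 + (2 + 14)) = 1/(1/44 + 16) = 1/(705/44) = 44/705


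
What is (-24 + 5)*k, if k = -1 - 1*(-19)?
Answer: -342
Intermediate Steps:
k = 18 (k = -1 + 19 = 18)
(-24 + 5)*k = (-24 + 5)*18 = -19*18 = -342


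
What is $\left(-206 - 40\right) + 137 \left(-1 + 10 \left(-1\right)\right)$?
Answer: $-1753$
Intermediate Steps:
$\left(-206 - 40\right) + 137 \left(-1 + 10 \left(-1\right)\right) = \left(-206 - 40\right) + 137 \left(-1 - 10\right) = -246 + 137 \left(-11\right) = -246 - 1507 = -1753$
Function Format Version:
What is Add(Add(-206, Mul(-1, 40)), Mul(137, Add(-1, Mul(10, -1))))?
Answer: -1753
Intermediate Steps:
Add(Add(-206, Mul(-1, 40)), Mul(137, Add(-1, Mul(10, -1)))) = Add(Add(-206, -40), Mul(137, Add(-1, -10))) = Add(-246, Mul(137, -11)) = Add(-246, -1507) = -1753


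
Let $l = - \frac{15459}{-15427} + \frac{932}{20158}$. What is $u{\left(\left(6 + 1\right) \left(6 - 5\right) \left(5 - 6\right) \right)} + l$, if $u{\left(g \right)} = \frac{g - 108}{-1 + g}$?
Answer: $\frac{19185206239}{1243909864} \approx 15.423$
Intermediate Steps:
$u{\left(g \right)} = \frac{-108 + g}{-1 + g}$
$l = \frac{163000243}{155488733}$ ($l = \left(-15459\right) \left(- \frac{1}{15427}\right) + 932 \cdot \frac{1}{20158} = \frac{15459}{15427} + \frac{466}{10079} = \frac{163000243}{155488733} \approx 1.0483$)
$u{\left(\left(6 + 1\right) \left(6 - 5\right) \left(5 - 6\right) \right)} + l = \frac{-108 + \left(6 + 1\right) \left(6 - 5\right) \left(5 - 6\right)}{-1 + \left(6 + 1\right) \left(6 - 5\right) \left(5 - 6\right)} + \frac{163000243}{155488733} = \frac{-108 + 7 \cdot 1 \left(-1\right)}{-1 + 7 \cdot 1 \left(-1\right)} + \frac{163000243}{155488733} = \frac{-108 + 7 \left(-1\right)}{-1 + 7 \left(-1\right)} + \frac{163000243}{155488733} = \frac{-108 - 7}{-1 - 7} + \frac{163000243}{155488733} = \frac{1}{-8} \left(-115\right) + \frac{163000243}{155488733} = \left(- \frac{1}{8}\right) \left(-115\right) + \frac{163000243}{155488733} = \frac{115}{8} + \frac{163000243}{155488733} = \frac{19185206239}{1243909864}$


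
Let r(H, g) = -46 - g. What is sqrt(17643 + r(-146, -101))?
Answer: sqrt(17698) ≈ 133.03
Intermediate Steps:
sqrt(17643 + r(-146, -101)) = sqrt(17643 + (-46 - 1*(-101))) = sqrt(17643 + (-46 + 101)) = sqrt(17643 + 55) = sqrt(17698)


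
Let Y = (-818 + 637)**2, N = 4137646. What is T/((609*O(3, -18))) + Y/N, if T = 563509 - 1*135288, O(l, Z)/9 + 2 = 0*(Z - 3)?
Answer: -442866945421/11339218863 ≈ -39.056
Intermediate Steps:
O(l, Z) = -18 (O(l, Z) = -18 + 9*(0*(Z - 3)) = -18 + 9*(0*(-3 + Z)) = -18 + 9*0 = -18 + 0 = -18)
Y = 32761 (Y = (-181)**2 = 32761)
T = 428221 (T = 563509 - 135288 = 428221)
T/((609*O(3, -18))) + Y/N = 428221/((609*(-18))) + 32761/4137646 = 428221/(-10962) + 32761*(1/4137646) = 428221*(-1/10962) + 32761/4137646 = -428221/10962 + 32761/4137646 = -442866945421/11339218863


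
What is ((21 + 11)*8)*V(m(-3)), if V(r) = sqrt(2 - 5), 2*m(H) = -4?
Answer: 256*I*sqrt(3) ≈ 443.4*I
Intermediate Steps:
m(H) = -2 (m(H) = (1/2)*(-4) = -2)
V(r) = I*sqrt(3) (V(r) = sqrt(-3) = I*sqrt(3))
((21 + 11)*8)*V(m(-3)) = ((21 + 11)*8)*(I*sqrt(3)) = (32*8)*(I*sqrt(3)) = 256*(I*sqrt(3)) = 256*I*sqrt(3)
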